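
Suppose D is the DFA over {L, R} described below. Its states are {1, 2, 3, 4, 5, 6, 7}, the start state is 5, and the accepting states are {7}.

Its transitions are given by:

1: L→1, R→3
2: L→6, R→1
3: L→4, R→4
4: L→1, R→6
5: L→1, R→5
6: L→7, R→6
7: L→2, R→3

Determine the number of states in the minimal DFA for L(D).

7

P0 = {7} | {1,2,3,4,5,6}.
Split {1,2,3,4,5,6} by δ(·,L) → {1,2,3,4,5} and {6}.
Split {1,2,3,4,5} by δ(·,L) → {1,3,4,5} and {2}.
On input R, block {1,3,4,5} splits into {1,3,5} and {4}.
Split {1,3,5} by δ(·,L) → {1,5} and {3}.
Split {1,5} by δ(·,R) → {1} and {5}.
Stable partition: {7} | {1} | {6} | {2} | {4} | {3} | {5} — 7 equivalence classes.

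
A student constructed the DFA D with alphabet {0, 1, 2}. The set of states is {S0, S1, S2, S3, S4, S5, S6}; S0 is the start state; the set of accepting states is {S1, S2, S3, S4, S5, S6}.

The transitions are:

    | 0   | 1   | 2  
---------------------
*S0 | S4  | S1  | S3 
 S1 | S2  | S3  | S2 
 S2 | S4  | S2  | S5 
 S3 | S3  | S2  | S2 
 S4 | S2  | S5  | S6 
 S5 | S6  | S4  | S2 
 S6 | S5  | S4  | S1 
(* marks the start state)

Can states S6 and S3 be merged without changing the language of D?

P0 = {S1,S2,S3,S4,S5,S6} | {S0}.
Stable partition: {S1,S2,S3,S4,S5,S6} | {S0} — 2 equivalence classes.
S6 and S3 lie in the same block of the stable partition, so they are equivalent — no string distinguishes them.

Yes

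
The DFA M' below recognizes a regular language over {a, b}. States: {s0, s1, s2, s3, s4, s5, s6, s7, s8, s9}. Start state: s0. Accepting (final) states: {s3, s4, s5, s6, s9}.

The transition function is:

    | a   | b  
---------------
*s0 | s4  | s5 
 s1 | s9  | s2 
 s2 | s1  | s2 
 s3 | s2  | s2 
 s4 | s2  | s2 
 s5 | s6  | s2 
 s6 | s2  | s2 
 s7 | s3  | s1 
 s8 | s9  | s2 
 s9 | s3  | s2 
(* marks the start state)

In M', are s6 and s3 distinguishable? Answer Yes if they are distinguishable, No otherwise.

First remove the unreachable states {s7,s8}; 8 states remain.
Start with accepting vs non-accepting: {s3,s4,s5,s6,s9} | {s0,s1,s2}.
Refine {s3,s4,s5,s6,s9} on symbol a: members go to different blocks, giving {s3,s4,s6} and {s5,s9}.
Split {s0,s1,s2} by δ(·,a) → {s0} and {s1} and {s2}.
Stable partition: {s3,s4,s6} | {s0} | {s5,s9} | {s1} | {s2} — 5 equivalence classes.
s6 and s3 lie in the same block of the stable partition, so they are equivalent — no string distinguishes them.

No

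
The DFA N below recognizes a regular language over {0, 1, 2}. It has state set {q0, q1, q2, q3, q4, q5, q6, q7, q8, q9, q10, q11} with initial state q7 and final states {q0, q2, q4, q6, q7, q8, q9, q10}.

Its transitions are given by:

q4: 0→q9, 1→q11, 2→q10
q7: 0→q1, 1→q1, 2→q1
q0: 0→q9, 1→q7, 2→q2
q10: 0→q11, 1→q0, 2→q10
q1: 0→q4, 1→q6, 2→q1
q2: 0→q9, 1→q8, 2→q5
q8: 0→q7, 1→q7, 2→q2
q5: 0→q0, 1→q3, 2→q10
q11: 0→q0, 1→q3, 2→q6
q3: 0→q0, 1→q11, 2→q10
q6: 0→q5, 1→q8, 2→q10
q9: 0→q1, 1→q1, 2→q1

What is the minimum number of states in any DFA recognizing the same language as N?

7

All states are reachable from the start state.
P0 = {q0,q2,q4,q6,q7,q8,q9,q10} | {q1,q3,q5,q11}.
On input 0, block {q0,q2,q4,q6,q7,q8,q9,q10} splits into {q0,q2,q4,q8} and {q6,q7,q9,q10}.
On input 1, block {q0,q2,q4,q8} splits into {q0,q8} and {q2} and {q4}.
On input 0, block {q1,q3,q5,q11} splits into {q3,q5,q11} and {q1}.
Split {q6,q7,q9,q10} by δ(·,0) → {q6,q10} and {q7,q9}.
No further refinement is possible. Final partition (7 blocks): {q0,q8} | {q3,q5,q11} | {q6,q10} | {q2} | {q4} | {q1} | {q7,q9}.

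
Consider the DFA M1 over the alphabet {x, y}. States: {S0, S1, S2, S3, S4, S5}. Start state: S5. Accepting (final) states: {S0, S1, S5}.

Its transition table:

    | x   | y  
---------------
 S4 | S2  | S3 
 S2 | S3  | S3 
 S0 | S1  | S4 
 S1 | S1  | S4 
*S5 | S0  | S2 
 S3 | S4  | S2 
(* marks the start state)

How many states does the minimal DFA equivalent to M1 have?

2

Start with accepting vs non-accepting: {S0,S1,S5} | {S2,S3,S4}.
No further refinement is possible. Final partition (2 blocks): {S0,S1,S5} | {S2,S3,S4}.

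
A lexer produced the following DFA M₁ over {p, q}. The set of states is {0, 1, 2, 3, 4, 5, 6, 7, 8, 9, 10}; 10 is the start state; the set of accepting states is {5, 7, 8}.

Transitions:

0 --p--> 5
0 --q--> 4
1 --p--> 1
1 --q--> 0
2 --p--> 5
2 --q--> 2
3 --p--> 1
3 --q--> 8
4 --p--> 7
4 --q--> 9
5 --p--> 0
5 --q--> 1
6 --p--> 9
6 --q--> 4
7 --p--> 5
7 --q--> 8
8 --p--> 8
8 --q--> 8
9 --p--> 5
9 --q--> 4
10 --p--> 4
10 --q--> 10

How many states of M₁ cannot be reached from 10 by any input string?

3

No path from 10 leads to 2, 3, 6; the other 8 states are all reachable.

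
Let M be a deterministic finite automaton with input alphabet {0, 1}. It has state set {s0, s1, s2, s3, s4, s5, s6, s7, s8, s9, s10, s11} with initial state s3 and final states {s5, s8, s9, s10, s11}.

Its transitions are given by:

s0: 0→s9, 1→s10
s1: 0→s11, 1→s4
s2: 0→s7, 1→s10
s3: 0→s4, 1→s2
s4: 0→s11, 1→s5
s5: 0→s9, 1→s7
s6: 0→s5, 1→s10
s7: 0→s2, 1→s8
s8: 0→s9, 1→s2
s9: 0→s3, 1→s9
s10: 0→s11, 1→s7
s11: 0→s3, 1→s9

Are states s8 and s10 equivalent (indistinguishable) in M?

States {s0,s1,s6} cannot be reached from the start state, so discard them.
P0 = {s5,s8,s9,s10,s11} | {s2,s3,s4,s7}.
Refine {s5,s8,s9,s10,s11} on symbol 0: members go to different blocks, giving {s5,s8,s10} and {s9,s11}.
On input 0, block {s2,s3,s4,s7} splits into {s2,s3,s7} and {s4}.
On input 0, block {s2,s3,s7} splits into {s2,s7} and {s3}.
No further refinement is possible. Final partition (5 blocks): {s5,s8,s10} | {s2,s7} | {s9,s11} | {s4} | {s3}.
s8 and s10 lie in the same block of the stable partition, so they are equivalent — no string distinguishes them.

Yes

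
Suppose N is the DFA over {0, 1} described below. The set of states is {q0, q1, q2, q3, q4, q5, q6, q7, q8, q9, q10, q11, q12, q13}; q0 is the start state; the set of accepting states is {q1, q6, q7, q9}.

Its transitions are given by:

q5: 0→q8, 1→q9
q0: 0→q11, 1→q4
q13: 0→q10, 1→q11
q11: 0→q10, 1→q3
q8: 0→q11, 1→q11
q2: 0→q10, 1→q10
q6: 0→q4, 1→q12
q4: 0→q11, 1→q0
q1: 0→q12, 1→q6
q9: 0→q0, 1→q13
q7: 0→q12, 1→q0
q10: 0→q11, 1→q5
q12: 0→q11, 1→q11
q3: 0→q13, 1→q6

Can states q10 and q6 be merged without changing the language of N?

No

Reachable states from the start: {q0,q3,q4,q5,q6,q8,q9,q10,q11,q12,q13}. Unreachable: {q1,q2,q7} — drop them.
P0 = {q6,q9} | {q0,q3,q4,q5,q8,q10,q11,q12,q13}.
Refine {q0,q3,q4,q5,q8,q10,q11,q12,q13} on symbol 1: members go to different blocks, giving {q0,q4,q8,q10,q11,q12,q13} and {q3,q5}.
Refine {q0,q4,q8,q10,q11,q12,q13} on symbol 1: members go to different blocks, giving {q0,q4,q8,q12,q13} and {q10,q11}.
Split {q0,q4,q8,q12,q13} by δ(·,1) → {q8,q12,q13} and {q0,q4}.
The partition is now stable with 5 blocks: {q6,q9} | {q8,q12,q13} | {q3,q5} | {q10,q11} | {q0,q4}.
q10 and q6 end up in different blocks, so they are distinguishable. For instance, the string 'ε' is accepted from only q6.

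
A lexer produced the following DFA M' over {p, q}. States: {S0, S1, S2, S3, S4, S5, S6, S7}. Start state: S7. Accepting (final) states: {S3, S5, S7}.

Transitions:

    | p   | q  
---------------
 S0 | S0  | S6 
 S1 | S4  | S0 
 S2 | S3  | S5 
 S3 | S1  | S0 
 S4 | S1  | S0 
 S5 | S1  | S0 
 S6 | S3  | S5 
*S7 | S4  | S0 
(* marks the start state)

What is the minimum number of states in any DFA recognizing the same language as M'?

States {S2} cannot be reached from the start state, so discard them.
Start with accepting vs non-accepting: {S3,S5,S7} | {S0,S1,S4,S6}.
On input p, block {S0,S1,S4,S6} splits into {S0,S1,S4} and {S6}.
Refine {S0,S1,S4} on symbol q: members go to different blocks, giving {S1,S4} and {S0}.
No further refinement is possible. Final partition (4 blocks): {S3,S5,S7} | {S1,S4} | {S6} | {S0}.

4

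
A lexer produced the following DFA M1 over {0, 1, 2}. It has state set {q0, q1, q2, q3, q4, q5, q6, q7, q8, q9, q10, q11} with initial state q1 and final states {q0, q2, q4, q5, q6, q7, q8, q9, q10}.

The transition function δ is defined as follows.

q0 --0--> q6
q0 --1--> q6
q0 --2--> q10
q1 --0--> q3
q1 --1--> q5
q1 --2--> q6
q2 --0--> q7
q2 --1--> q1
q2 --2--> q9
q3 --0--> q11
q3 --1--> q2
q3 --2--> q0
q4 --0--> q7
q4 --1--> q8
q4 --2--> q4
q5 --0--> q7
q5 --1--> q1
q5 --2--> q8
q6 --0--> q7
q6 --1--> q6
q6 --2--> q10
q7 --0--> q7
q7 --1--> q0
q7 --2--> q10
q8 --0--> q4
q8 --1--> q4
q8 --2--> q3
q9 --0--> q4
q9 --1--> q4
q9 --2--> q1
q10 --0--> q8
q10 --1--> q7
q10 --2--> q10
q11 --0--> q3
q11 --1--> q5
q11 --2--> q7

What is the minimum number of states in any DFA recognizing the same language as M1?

6

Initial partition by acceptance: {q0,q2,q4,q5,q6,q7,q8,q9,q10} | {q1,q3,q11}.
Refine {q0,q2,q4,q5,q6,q7,q8,q9,q10} on symbol 1: members go to different blocks, giving {q0,q4,q6,q7,q8,q9,q10} and {q2,q5}.
Refine {q0,q4,q6,q7,q8,q9,q10} on symbol 2: members go to different blocks, giving {q0,q4,q6,q7,q10} and {q8,q9}.
Refine {q0,q4,q6,q7,q10} on symbol 0: members go to different blocks, giving {q0,q4,q6,q7} and {q10}.
Split {q0,q4,q6,q7} by δ(·,1) → {q0,q6,q7} and {q4}.
Stable partition: {q0,q6,q7} | {q1,q3,q11} | {q2,q5} | {q8,q9} | {q10} | {q4} — 6 equivalence classes.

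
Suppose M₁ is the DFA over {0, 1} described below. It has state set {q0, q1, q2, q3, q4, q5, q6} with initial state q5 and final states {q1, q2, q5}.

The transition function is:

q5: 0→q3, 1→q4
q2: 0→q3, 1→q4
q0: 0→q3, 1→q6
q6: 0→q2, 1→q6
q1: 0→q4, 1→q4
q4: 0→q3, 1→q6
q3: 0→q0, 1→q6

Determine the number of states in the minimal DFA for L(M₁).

States {q1} cannot be reached from the start state, so discard them.
Initial partition by acceptance: {q2,q5} | {q0,q3,q4,q6}.
Refine {q0,q3,q4,q6} on symbol 0: members go to different blocks, giving {q0,q3,q4} and {q6}.
Stable partition: {q2,q5} | {q0,q3,q4} | {q6} — 3 equivalence classes.

3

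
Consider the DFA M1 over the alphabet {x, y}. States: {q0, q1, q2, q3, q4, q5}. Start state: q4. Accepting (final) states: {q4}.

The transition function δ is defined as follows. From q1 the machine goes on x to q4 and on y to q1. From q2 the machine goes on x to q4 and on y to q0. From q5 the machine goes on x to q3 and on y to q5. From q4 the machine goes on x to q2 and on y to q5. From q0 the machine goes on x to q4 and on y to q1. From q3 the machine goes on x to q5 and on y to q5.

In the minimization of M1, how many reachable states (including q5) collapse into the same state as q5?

All states are reachable from the start state.
Initial partition by acceptance: {q4} | {q0,q1,q2,q3,q5}.
Refine {q0,q1,q2,q3,q5} on symbol x: members go to different blocks, giving {q0,q1,q2} and {q3,q5}.
The partition is now stable with 3 blocks: {q4} | {q0,q1,q2} | {q3,q5}.
The equivalence class containing q5 is {q3,q5}, of size 2.

2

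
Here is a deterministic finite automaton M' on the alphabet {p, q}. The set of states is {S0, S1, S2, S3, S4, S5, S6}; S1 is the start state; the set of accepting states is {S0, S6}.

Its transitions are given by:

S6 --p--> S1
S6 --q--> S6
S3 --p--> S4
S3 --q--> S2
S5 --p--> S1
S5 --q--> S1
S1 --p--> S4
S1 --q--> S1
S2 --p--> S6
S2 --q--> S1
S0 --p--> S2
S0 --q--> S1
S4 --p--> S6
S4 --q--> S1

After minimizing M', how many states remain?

3

States {S0,S2,S3,S5} cannot be reached from the start state, so discard them.
Initial partition by acceptance: {S6} | {S1,S4}.
Refine {S1,S4} on symbol p: members go to different blocks, giving {S1} and {S4}.
The partition is now stable with 3 blocks: {S6} | {S1} | {S4}.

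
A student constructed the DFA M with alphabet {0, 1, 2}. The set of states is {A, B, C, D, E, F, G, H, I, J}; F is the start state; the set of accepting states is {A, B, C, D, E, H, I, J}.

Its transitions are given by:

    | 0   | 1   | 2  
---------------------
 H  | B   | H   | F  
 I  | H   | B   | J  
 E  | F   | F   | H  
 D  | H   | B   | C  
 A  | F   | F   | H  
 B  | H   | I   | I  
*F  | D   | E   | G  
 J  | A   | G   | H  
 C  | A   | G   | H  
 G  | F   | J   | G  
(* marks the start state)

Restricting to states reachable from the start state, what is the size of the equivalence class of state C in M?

Start with accepting vs non-accepting: {A,B,C,D,E,H,I,J} | {F,G}.
On input 0, block {A,B,C,D,E,H,I,J} splits into {B,C,D,H,I,J} and {A,E}.
Split {B,C,D,H,I,J} by δ(·,0) → {B,D,H,I} and {C,J}.
Split {B,D,H,I} by δ(·,2) → {D,I} and {B} and {H}.
Split {F,G} by δ(·,0) → {F} and {G}.
Stable partition: {D,I} | {F} | {A,E} | {C,J} | {B} | {H} | {G} — 7 equivalence classes.
State C belongs to the block {C,J}, which has 2 states.

2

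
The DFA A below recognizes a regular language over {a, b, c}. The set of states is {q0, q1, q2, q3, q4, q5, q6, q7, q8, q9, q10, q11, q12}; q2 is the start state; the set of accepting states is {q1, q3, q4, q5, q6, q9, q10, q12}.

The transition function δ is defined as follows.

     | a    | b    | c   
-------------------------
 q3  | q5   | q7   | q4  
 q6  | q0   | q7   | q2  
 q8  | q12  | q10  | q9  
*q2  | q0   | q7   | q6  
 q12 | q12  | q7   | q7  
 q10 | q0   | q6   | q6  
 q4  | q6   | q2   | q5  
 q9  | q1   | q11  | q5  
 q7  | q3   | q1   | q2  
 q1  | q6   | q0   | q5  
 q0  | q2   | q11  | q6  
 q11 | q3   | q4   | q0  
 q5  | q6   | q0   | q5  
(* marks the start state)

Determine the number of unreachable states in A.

4

Starting at q2 and following transitions, the reachable set is {q0, q1, q2, q3, q4, q5, q6, q7, q11}. That leaves q8, q9, q10, q12 unreachable — 4 in total.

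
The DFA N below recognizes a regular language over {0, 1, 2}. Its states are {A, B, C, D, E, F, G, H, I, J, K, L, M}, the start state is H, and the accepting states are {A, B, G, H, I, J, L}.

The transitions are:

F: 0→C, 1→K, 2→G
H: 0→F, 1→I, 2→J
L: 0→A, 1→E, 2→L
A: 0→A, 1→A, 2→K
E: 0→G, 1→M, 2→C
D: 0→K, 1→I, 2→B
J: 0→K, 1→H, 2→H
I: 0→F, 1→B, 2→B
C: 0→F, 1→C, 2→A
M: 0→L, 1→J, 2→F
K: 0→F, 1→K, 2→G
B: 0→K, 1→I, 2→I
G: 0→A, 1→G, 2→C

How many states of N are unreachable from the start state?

4

BFS from H reaches {A, B, C, F, G, H, I, J, K}; the 4 state(s) D, E, L, M are never visited.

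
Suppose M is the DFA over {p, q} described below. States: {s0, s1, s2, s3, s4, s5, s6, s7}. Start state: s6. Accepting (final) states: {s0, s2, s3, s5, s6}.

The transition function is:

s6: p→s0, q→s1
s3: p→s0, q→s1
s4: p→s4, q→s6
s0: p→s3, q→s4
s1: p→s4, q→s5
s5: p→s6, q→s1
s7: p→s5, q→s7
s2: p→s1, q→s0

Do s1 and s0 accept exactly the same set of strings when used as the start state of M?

No

First remove the unreachable states {s2,s7}; 6 states remain.
P0 = {s0,s3,s5,s6} | {s1,s4}.
The partition is now stable with 2 blocks: {s0,s3,s5,s6} | {s1,s4}.
s1 and s0 end up in different blocks, so they are distinguishable. For instance, the string 'ε' is accepted from only s0.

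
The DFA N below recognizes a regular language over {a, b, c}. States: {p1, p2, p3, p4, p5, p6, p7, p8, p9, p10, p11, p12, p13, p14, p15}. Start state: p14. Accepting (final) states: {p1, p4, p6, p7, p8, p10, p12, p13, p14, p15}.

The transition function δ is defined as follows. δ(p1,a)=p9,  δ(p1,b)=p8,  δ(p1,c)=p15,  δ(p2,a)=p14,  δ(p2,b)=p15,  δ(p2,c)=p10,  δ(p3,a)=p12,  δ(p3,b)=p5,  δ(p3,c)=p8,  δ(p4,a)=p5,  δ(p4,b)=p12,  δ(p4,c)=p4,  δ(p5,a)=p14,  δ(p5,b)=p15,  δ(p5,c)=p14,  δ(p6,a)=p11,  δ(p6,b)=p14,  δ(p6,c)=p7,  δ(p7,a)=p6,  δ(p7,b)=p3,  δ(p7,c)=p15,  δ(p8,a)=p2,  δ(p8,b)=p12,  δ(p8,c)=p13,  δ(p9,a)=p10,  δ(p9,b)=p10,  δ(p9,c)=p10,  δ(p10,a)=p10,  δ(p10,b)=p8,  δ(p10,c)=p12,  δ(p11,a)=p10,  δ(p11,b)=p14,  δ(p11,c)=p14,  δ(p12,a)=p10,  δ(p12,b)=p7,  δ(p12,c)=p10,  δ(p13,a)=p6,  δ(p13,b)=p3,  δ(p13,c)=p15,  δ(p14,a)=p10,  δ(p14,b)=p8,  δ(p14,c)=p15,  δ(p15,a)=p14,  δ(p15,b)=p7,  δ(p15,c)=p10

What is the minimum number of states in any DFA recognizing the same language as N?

Reachable states from the start: {p2,p3,p5,p6,p7,p8,p10,p11,p12,p13,p14,p15}. Unreachable: {p1,p4,p9} — drop them.
Initial partition by acceptance: {p6,p7,p8,p10,p12,p13,p14,p15} | {p2,p3,p5,p11}.
On input a, block {p6,p7,p8,p10,p12,p13,p14,p15} splits into {p7,p10,p12,p13,p14,p15} and {p6,p8}.
Refine {p7,p10,p12,p13,p14,p15} on symbol a: members go to different blocks, giving {p10,p12,p14,p15} and {p7,p13}.
On input b, block {p10,p12,p14,p15} splits into {p10,p14} and {p12,p15}.
Refine {p2,p3,p5,p11} on symbol a: members go to different blocks, giving {p2,p5,p11} and {p3}.
Split {p2,p5,p11} by δ(·,b) → {p2,p5} and {p11}.
Split {p6,p8} by δ(·,a) → {p6} and {p8}.
No further refinement is possible. Final partition (8 blocks): {p10,p14} | {p2,p5} | {p6} | {p7,p13} | {p12,p15} | {p3} | {p11} | {p8}.

8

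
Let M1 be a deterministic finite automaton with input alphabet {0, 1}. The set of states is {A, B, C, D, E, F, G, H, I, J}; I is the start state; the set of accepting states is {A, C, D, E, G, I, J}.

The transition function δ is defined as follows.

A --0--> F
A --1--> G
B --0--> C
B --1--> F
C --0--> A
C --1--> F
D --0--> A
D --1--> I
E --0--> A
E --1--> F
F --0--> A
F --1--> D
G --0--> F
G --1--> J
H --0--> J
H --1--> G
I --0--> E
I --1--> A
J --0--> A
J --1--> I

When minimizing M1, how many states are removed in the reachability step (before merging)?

3

BFS from I reaches {A, D, E, F, G, I, J}; the 3 state(s) B, C, H are never visited.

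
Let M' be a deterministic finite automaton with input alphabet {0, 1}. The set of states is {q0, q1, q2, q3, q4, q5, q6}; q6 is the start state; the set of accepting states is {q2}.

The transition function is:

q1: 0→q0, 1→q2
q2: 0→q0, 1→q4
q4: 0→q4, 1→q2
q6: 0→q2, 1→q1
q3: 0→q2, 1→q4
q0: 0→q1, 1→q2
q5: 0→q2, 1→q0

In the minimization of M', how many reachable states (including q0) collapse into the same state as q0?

States {q3,q5} cannot be reached from the start state, so discard them.
Initial partition by acceptance: {q2} | {q0,q1,q4,q6}.
Refine {q0,q1,q4,q6} on symbol 0: members go to different blocks, giving {q0,q1,q4} and {q6}.
The partition is now stable with 3 blocks: {q2} | {q0,q1,q4} | {q6}.
The equivalence class containing q0 is {q0,q1,q4}, of size 3.

3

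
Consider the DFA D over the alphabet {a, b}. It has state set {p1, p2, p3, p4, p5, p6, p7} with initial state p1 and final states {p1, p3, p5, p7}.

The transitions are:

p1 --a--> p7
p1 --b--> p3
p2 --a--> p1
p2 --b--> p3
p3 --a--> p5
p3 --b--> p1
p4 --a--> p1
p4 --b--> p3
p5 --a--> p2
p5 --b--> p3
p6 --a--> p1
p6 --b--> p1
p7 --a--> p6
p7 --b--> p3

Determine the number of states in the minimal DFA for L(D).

3

First remove the unreachable states {p4}; 6 states remain.
P0 = {p1,p3,p5,p7} | {p2,p6}.
Refine {p1,p3,p5,p7} on symbol a: members go to different blocks, giving {p1,p3} and {p5,p7}.
The partition is now stable with 3 blocks: {p1,p3} | {p2,p6} | {p5,p7}.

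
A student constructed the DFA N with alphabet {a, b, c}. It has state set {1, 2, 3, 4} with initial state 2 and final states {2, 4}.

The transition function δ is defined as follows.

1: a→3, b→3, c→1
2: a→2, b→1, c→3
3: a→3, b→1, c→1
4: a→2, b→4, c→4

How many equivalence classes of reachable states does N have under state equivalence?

States {4} cannot be reached from the start state, so discard them.
P0 = {2} | {1,3}.
The partition is now stable with 2 blocks: {2} | {1,3}.

2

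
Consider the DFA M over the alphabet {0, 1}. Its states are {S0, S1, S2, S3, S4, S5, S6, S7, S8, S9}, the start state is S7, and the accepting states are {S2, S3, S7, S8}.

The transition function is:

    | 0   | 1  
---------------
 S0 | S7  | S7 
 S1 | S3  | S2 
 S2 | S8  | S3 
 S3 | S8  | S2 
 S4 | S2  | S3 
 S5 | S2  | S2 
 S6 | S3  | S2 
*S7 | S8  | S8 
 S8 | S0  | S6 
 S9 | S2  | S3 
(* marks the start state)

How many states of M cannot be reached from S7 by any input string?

BFS from S7 reaches {S0, S2, S3, S6, S7, S8}; the 4 state(s) S1, S4, S5, S9 are never visited.

4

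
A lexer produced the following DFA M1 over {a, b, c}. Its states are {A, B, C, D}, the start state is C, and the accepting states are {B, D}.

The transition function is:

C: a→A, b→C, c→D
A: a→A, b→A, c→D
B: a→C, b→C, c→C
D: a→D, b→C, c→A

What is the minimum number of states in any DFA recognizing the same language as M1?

First remove the unreachable states {B}; 3 states remain.
Start with accepting vs non-accepting: {D} | {A,C}.
The partition is now stable with 2 blocks: {D} | {A,C}.

2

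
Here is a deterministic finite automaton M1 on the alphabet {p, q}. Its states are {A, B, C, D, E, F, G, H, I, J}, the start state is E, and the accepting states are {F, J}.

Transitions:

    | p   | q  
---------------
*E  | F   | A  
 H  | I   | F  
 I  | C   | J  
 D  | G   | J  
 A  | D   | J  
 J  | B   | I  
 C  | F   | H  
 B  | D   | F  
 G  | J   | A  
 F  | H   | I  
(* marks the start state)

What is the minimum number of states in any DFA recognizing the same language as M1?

Every state is reachable, so we keep all 10.
Start with accepting vs non-accepting: {F,J} | {A,B,C,D,E,G,H,I}.
Split {A,B,C,D,E,G,H,I} by δ(·,p) → {A,B,D,H,I} and {C,E,G}.
Split {A,B,D,H,I} by δ(·,p) → {A,B,H} and {D,I}.
No further refinement is possible. Final partition (4 blocks): {F,J} | {A,B,H} | {C,E,G} | {D,I}.

4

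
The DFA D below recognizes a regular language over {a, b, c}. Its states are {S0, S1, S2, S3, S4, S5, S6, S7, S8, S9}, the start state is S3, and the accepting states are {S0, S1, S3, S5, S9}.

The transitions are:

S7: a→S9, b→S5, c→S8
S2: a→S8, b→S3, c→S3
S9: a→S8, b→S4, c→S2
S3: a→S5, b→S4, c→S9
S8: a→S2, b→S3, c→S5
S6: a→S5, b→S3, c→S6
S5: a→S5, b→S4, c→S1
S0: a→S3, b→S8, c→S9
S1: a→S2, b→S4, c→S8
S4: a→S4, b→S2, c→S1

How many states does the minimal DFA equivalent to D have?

First remove the unreachable states {S0,S6,S7}; 7 states remain.
Start with accepting vs non-accepting: {S1,S3,S5,S9} | {S2,S4,S8}.
On input a, block {S1,S3,S5,S9} splits into {S1,S9} and {S3,S5}.
On input b, block {S2,S4,S8} splits into {S2,S8} and {S4}.
No further refinement is possible. Final partition (4 blocks): {S1,S9} | {S2,S8} | {S3,S5} | {S4}.

4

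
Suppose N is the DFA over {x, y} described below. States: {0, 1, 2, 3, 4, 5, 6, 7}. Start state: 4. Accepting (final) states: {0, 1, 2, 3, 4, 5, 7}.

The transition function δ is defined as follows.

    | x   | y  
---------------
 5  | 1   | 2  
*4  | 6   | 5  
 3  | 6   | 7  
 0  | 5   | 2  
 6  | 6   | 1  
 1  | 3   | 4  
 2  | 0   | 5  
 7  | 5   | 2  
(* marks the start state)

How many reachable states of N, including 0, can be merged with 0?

Initial partition by acceptance: {0,1,2,3,4,5,7} | {6}.
On input x, block {0,1,2,3,4,5,7} splits into {0,1,2,5,7} and {3,4}.
Refine {0,1,2,5,7} on symbol x: members go to different blocks, giving {0,2,5,7} and {1}.
On input x, block {0,2,5,7} splits into {0,2,7} and {5}.
Refine {0,2,7} on symbol x: members go to different blocks, giving {0,7} and {2}.
On input y, block {3,4} splits into {3} and {4}.
Stable partition: {0,7} | {6} | {3} | {1} | {5} | {2} | {4} — 7 equivalence classes.
State 0 belongs to the block {0,7}, which has 2 states.

2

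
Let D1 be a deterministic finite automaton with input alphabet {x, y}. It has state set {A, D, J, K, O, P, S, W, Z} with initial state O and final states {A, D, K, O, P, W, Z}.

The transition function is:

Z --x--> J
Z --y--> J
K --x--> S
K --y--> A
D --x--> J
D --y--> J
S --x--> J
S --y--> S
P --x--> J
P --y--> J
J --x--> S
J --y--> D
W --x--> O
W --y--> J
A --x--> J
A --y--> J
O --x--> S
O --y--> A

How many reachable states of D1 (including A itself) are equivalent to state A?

States {K,P,W,Z} cannot be reached from the start state, so discard them.
Start with accepting vs non-accepting: {A,D,O} | {J,S}.
On input y, block {A,D,O} splits into {A,D} and {O}.
Split {J,S} by δ(·,y) → {J} and {S}.
Stable partition: {A,D} | {J} | {O} | {S} — 4 equivalence classes.
The equivalence class containing A is {A,D}, of size 2.

2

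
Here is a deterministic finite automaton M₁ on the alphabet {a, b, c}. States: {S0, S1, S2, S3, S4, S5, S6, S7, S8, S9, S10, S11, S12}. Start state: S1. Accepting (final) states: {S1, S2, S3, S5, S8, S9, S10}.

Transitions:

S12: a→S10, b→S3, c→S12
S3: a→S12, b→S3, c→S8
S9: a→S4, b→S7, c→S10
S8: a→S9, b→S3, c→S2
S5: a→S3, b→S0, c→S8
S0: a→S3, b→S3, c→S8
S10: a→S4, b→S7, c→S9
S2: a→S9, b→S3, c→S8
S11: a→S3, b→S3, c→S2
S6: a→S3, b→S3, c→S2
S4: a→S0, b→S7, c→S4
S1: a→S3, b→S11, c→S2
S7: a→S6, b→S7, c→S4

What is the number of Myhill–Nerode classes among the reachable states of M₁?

7

First remove the unreachable states {S5}; 12 states remain.
Initial partition by acceptance: {S1,S2,S3,S8,S9,S10} | {S0,S4,S6,S7,S11,S12}.
Refine {S1,S2,S3,S8,S9,S10} on symbol a: members go to different blocks, giving {S1,S2,S8} and {S3,S9,S10}.
Refine {S1,S2,S8} on symbol b: members go to different blocks, giving {S2,S8} and {S1}.
Refine {S0,S4,S6,S7,S11,S12} on symbol a: members go to different blocks, giving {S0,S6,S11,S12} and {S4,S7}.
Refine {S0,S6,S11,S12} on symbol c: members go to different blocks, giving {S0,S6,S11} and {S12}.
Refine {S3,S9,S10} on symbol a: members go to different blocks, giving {S9,S10} and {S3}.
No further refinement is possible. Final partition (7 blocks): {S2,S8} | {S0,S6,S11} | {S9,S10} | {S1} | {S4,S7} | {S12} | {S3}.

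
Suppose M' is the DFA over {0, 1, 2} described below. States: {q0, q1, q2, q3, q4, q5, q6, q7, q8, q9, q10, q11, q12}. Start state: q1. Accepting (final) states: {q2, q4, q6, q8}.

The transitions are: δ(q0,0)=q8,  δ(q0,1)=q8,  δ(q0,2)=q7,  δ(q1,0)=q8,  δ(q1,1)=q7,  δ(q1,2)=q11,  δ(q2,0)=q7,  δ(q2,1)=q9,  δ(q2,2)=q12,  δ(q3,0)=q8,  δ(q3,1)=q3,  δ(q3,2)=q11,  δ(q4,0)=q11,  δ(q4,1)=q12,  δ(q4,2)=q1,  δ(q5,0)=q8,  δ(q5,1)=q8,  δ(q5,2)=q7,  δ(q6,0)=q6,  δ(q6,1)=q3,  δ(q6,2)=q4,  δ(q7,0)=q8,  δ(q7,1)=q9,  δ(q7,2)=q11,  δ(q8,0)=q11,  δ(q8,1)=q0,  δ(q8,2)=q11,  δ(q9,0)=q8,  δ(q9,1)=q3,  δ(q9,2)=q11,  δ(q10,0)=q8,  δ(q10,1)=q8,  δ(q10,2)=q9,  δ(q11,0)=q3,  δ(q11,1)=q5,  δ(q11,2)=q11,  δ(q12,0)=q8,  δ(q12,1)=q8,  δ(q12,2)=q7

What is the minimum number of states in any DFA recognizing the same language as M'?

First remove the unreachable states {q2,q4,q6,q10,q12}; 8 states remain.
P0 = {q8} | {q0,q1,q3,q5,q7,q9,q11}.
Split {q0,q1,q3,q5,q7,q9,q11} by δ(·,0) → {q0,q1,q3,q5,q7,q9} and {q11}.
Split {q0,q1,q3,q5,q7,q9} by δ(·,1) → {q1,q3,q7,q9} and {q0,q5}.
The partition is now stable with 4 blocks: {q8} | {q1,q3,q7,q9} | {q11} | {q0,q5}.

4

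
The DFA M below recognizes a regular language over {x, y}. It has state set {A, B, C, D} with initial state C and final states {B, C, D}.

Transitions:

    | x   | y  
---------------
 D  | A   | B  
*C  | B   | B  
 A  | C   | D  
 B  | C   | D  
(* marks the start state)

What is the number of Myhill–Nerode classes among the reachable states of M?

4

All states are reachable from the start state.
Start with accepting vs non-accepting: {B,C,D} | {A}.
On input x, block {B,C,D} splits into {B,C} and {D}.
Split {B,C} by δ(·,y) → {B} and {C}.
Stable partition: {B} | {A} | {D} | {C} — 4 equivalence classes.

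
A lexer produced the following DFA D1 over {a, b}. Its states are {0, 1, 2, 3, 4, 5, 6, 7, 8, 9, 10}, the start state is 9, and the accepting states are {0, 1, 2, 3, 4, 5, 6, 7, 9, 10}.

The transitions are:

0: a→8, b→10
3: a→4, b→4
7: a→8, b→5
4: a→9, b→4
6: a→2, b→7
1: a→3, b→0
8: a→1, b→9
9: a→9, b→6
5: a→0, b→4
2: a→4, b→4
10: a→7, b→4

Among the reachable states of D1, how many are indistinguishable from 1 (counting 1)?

2

Initial partition by acceptance: {0,1,2,3,4,5,6,7,9,10} | {8}.
Split {0,1,2,3,4,5,6,7,9,10} by δ(·,a) → {1,2,3,4,5,6,9,10} and {0,7}.
Refine {1,2,3,4,5,6,9,10} on symbol a: members go to different blocks, giving {1,2,3,4,6,9} and {5,10}.
On input b, block {1,2,3,4,6,9} splits into {2,3,4,9} and {1,6}.
Split {2,3,4,9} by δ(·,b) → {2,3,4} and {9}.
Split {2,3,4} by δ(·,a) → {2,3} and {4}.
No further refinement is possible. Final partition (7 blocks): {2,3} | {8} | {0,7} | {5,10} | {1,6} | {9} | {4}.
State 1 belongs to the block {1,6}, which has 2 states.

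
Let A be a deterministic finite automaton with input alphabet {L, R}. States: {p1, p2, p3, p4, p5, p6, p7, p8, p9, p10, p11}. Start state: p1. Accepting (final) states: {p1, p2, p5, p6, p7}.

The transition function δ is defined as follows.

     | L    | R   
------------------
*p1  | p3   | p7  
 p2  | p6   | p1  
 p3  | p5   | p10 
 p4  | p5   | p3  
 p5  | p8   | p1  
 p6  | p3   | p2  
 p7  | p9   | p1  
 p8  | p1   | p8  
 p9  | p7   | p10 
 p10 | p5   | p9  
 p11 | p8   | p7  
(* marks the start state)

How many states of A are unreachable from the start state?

4

BFS from p1 reaches {p1, p3, p5, p7, p8, p9, p10}; the 4 state(s) p2, p4, p6, p11 are never visited.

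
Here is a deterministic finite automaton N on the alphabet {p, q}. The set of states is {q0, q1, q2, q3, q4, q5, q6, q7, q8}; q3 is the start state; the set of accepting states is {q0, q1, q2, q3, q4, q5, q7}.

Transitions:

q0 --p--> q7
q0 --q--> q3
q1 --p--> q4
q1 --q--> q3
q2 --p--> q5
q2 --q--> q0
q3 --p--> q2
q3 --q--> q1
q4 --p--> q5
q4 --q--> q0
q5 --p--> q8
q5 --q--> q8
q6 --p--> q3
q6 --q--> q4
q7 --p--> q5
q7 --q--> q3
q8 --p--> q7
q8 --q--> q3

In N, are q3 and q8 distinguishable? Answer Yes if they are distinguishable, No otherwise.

Yes

First remove the unreachable states {q6}; 8 states remain.
Initial partition by acceptance: {q0,q1,q2,q3,q4,q5,q7} | {q8}.
On input p, block {q0,q1,q2,q3,q4,q5,q7} splits into {q0,q1,q2,q3,q4,q7} and {q5}.
Split {q0,q1,q2,q3,q4,q7} by δ(·,p) → {q0,q1,q3} and {q2,q4,q7}.
The partition is now stable with 4 blocks: {q0,q1,q3} | {q8} | {q5} | {q2,q4,q7}.
q3 and q8 end up in different blocks, so they are distinguishable. For instance, the string 'ε' is accepted from only q3.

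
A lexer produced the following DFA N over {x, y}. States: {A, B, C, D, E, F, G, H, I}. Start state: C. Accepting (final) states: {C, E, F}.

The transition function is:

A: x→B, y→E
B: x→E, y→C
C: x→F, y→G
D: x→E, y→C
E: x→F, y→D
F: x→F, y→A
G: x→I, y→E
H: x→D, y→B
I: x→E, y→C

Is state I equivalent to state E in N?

Reachable states from the start: {A,B,C,D,E,F,G,I}. Unreachable: {H} — drop them.
Initial partition by acceptance: {C,E,F} | {A,B,D,G,I}.
Refine {A,B,D,G,I} on symbol x: members go to different blocks, giving {B,D,I} and {A,G}.
On input y, block {C,E,F} splits into {C,F} and {E}.
The partition is now stable with 4 blocks: {C,F} | {B,D,I} | {A,G} | {E}.
I and E end up in different blocks, so they are distinguishable. For instance, the string 'ε' is accepted from only E.

No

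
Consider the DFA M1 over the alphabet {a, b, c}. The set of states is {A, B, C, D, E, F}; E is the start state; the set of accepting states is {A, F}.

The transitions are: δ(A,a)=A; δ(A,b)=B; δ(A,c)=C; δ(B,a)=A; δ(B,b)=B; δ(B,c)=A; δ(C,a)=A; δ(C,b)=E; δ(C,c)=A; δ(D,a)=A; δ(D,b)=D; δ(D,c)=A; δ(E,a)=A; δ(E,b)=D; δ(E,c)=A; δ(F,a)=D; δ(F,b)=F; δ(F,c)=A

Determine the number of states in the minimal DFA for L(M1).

First remove the unreachable states {F}; 5 states remain.
Initial partition by acceptance: {A} | {B,C,D,E}.
The partition is now stable with 2 blocks: {A} | {B,C,D,E}.

2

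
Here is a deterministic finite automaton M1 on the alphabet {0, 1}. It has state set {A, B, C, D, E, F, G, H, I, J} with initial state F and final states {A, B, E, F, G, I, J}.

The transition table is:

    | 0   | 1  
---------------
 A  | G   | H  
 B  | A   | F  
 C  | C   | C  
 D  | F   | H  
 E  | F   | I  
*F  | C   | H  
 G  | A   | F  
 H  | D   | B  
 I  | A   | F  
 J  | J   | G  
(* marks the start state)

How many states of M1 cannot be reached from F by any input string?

BFS from F reaches {A, B, C, D, F, G, H}; the 3 state(s) E, I, J are never visited.

3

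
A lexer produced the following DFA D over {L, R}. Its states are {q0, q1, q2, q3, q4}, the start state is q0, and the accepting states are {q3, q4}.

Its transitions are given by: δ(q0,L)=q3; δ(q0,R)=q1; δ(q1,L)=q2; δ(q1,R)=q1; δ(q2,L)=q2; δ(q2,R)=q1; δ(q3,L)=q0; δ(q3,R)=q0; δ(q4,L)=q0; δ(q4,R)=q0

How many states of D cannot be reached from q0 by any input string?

1

Starting at q0 and following transitions, the reachable set is {q0, q1, q2, q3}. That leaves q4 unreachable — 1 in total.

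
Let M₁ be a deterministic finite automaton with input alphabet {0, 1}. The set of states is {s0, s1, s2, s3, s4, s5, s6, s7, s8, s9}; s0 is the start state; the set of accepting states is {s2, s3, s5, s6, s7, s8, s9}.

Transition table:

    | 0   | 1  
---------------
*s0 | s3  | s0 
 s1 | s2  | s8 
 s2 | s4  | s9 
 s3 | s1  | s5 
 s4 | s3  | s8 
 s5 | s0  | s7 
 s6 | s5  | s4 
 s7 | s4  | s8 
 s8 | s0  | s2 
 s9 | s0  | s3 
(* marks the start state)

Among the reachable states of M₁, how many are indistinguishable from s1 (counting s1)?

States {s6} cannot be reached from the start state, so discard them.
P0 = {s2,s3,s5,s7,s8,s9} | {s0,s1,s4}.
Refine {s0,s1,s4} on symbol 1: members go to different blocks, giving {s1,s4} and {s0}.
On input 0, block {s2,s3,s5,s7,s8,s9} splits into {s2,s3,s7} and {s5,s8,s9}.
The partition is now stable with 4 blocks: {s2,s3,s7} | {s1,s4} | {s0} | {s5,s8,s9}.
The equivalence class containing s1 is {s1,s4}, of size 2.

2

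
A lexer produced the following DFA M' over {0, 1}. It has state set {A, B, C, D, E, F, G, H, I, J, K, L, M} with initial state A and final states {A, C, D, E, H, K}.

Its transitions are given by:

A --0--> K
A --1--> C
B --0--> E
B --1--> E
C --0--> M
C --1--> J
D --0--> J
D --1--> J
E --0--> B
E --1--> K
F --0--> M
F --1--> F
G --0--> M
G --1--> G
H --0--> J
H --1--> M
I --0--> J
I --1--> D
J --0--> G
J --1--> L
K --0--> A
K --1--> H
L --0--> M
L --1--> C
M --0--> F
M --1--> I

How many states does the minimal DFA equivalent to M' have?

5

Reachable states from the start: {A,C,D,F,G,H,I,J,K,L,M}. Unreachable: {B,E} — drop them.
Initial partition by acceptance: {A,C,D,H,K} | {F,G,I,J,L,M}.
On input 0, block {A,C,D,H,K} splits into {C,D,H} and {A,K}.
Split {F,G,I,J,L,M} by δ(·,1) → {F,G,J,M} and {I,L}.
Split {F,G,J,M} by δ(·,1) → {F,G} and {J,M}.
Stable partition: {C,D,H} | {F,G} | {A,K} | {I,L} | {J,M} — 5 equivalence classes.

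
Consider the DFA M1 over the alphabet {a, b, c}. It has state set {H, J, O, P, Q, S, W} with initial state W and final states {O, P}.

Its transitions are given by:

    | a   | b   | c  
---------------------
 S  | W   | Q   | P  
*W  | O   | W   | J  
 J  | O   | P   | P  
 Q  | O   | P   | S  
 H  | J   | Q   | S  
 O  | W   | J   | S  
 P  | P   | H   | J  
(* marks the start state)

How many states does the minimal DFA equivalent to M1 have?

P0 = {O,P} | {H,J,Q,S,W}.
Split {O,P} by δ(·,a) → {P} and {O}.
Refine {H,J,Q,S,W} on symbol a: members go to different blocks, giving {J,Q,W} and {H,S}.
On input b, block {J,Q,W} splits into {J,Q} and {W}.
Refine {J,Q} on symbol c: members go to different blocks, giving {Q} and {J}.
Split {H,S} by δ(·,a) → {S} and {H}.
Stable partition: {P} | {Q} | {O} | {S} | {W} | {J} | {H} — 7 equivalence classes.

7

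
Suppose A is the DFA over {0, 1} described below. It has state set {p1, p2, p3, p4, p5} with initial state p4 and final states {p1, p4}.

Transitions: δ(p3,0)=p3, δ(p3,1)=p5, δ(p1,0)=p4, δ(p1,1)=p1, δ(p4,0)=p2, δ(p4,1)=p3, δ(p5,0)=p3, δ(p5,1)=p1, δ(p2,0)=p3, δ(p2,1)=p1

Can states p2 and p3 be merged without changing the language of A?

All states are reachable from the start state.
P0 = {p1,p4} | {p2,p3,p5}.
Refine {p1,p4} on symbol 0: members go to different blocks, giving {p1} and {p4}.
On input 1, block {p2,p3,p5} splits into {p2,p5} and {p3}.
No further refinement is possible. Final partition (4 blocks): {p1} | {p2,p5} | {p4} | {p3}.
p2 and p3 end up in different blocks, so they are distinguishable. For instance, the string '1' is accepted from only p2.

No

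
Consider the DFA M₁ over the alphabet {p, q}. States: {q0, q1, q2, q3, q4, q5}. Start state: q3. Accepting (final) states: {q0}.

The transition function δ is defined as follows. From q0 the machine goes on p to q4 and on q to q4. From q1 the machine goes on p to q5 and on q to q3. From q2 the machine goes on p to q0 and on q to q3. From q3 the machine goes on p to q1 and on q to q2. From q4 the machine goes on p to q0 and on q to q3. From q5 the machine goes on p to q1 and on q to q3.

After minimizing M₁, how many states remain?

Start with accepting vs non-accepting: {q0} | {q1,q2,q3,q4,q5}.
On input p, block {q1,q2,q3,q4,q5} splits into {q1,q3,q5} and {q2,q4}.
Split {q1,q3,q5} by δ(·,q) → {q1,q5} and {q3}.
Stable partition: {q0} | {q1,q5} | {q2,q4} | {q3} — 4 equivalence classes.

4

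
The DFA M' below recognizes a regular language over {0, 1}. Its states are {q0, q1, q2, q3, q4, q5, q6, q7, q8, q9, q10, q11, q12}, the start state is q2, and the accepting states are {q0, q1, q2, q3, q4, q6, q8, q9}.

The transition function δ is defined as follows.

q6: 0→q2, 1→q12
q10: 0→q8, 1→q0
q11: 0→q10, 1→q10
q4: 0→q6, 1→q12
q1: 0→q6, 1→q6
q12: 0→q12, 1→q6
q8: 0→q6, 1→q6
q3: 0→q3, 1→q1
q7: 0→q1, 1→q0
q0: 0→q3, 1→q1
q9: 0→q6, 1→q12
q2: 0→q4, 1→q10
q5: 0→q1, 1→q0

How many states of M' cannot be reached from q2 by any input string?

4

No path from q2 leads to q5, q7, q9, q11; the other 9 states are all reachable.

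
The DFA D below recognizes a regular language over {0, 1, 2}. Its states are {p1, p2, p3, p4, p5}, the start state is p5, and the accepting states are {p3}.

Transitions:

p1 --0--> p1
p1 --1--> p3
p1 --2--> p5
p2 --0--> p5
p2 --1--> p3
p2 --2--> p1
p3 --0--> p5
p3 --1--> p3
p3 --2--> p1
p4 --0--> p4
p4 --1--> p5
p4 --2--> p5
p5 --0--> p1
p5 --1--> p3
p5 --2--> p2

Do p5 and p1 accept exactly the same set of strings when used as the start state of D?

Reachable states from the start: {p1,p2,p3,p5}. Unreachable: {p4} — drop them.
P0 = {p3} | {p1,p2,p5}.
Stable partition: {p3} | {p1,p2,p5} — 2 equivalence classes.
p5 and p1 lie in the same block of the stable partition, so they are equivalent — no string distinguishes them.

Yes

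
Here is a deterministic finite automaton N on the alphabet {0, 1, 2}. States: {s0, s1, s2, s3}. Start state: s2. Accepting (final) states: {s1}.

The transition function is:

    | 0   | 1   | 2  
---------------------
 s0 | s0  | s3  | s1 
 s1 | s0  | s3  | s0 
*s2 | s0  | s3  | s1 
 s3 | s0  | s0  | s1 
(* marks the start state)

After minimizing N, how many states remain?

Every state is reachable, so we keep all 4.
P0 = {s1} | {s0,s2,s3}.
The partition is now stable with 2 blocks: {s1} | {s0,s2,s3}.

2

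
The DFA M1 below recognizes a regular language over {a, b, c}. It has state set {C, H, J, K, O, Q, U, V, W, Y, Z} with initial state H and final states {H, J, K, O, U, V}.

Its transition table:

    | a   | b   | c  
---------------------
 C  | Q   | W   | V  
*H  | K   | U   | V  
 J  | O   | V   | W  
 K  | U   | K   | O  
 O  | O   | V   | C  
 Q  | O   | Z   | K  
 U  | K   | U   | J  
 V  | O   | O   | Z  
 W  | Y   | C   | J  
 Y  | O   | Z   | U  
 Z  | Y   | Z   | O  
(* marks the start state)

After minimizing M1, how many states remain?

All states are reachable from the start state.
Start with accepting vs non-accepting: {H,J,K,O,U,V} | {C,Q,W,Y,Z}.
Refine {H,J,K,O,U,V} on symbol c: members go to different blocks, giving {J,O,V} and {H,K,U}.
Split {C,Q,W,Y,Z} by δ(·,a) → {C,W,Z} and {Q,Y}.
No further refinement is possible. Final partition (4 blocks): {J,O,V} | {C,W,Z} | {H,K,U} | {Q,Y}.

4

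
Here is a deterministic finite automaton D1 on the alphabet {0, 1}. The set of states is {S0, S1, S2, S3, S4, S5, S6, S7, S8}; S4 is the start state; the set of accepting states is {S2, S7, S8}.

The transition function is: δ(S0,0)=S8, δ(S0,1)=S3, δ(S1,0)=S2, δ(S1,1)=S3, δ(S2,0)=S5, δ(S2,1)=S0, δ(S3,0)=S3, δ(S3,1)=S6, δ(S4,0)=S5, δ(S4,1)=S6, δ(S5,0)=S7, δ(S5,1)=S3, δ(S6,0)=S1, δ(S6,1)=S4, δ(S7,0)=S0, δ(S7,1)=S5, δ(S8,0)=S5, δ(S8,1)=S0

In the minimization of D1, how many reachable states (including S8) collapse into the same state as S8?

P0 = {S2,S7,S8} | {S0,S1,S3,S4,S5,S6}.
Split {S0,S1,S3,S4,S5,S6} by δ(·,0) → {S0,S1,S5} and {S3,S4,S6}.
Refine {S3,S4,S6} on symbol 0: members go to different blocks, giving {S4,S6} and {S3}.
Stable partition: {S2,S7,S8} | {S0,S1,S5} | {S4,S6} | {S3} — 4 equivalence classes.
State S8 belongs to the block {S2,S7,S8}, which has 3 states.

3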